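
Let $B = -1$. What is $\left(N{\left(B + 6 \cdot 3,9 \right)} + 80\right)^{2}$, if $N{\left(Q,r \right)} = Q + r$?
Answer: $11236$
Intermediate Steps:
$\left(N{\left(B + 6 \cdot 3,9 \right)} + 80\right)^{2} = \left(\left(\left(-1 + 6 \cdot 3\right) + 9\right) + 80\right)^{2} = \left(\left(\left(-1 + 18\right) + 9\right) + 80\right)^{2} = \left(\left(17 + 9\right) + 80\right)^{2} = \left(26 + 80\right)^{2} = 106^{2} = 11236$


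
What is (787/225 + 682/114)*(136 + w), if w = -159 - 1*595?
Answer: -8348768/1425 ≈ -5858.8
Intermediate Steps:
w = -754 (w = -159 - 595 = -754)
(787/225 + 682/114)*(136 + w) = (787/225 + 682/114)*(136 - 754) = (787*(1/225) + 682*(1/114))*(-618) = (787/225 + 341/57)*(-618) = (40528/4275)*(-618) = -8348768/1425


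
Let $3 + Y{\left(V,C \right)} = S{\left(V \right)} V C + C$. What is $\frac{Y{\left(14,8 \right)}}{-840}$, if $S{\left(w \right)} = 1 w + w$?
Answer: $- \frac{1047}{280} \approx -3.7393$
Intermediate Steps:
$S{\left(w \right)} = 2 w$ ($S{\left(w \right)} = w + w = 2 w$)
$Y{\left(V,C \right)} = -3 + C + 2 C V^{2}$ ($Y{\left(V,C \right)} = -3 + \left(2 V V C + C\right) = -3 + \left(2 V^{2} C + C\right) = -3 + \left(2 C V^{2} + C\right) = -3 + \left(C + 2 C V^{2}\right) = -3 + C + 2 C V^{2}$)
$\frac{Y{\left(14,8 \right)}}{-840} = \frac{-3 + 8 + 2 \cdot 8 \cdot 14^{2}}{-840} = \left(-3 + 8 + 2 \cdot 8 \cdot 196\right) \left(- \frac{1}{840}\right) = \left(-3 + 8 + 3136\right) \left(- \frac{1}{840}\right) = 3141 \left(- \frac{1}{840}\right) = - \frac{1047}{280}$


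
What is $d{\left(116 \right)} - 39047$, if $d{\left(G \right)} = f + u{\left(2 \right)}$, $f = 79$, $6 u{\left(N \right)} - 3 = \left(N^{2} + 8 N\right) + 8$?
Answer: $- \frac{233777}{6} \approx -38963.0$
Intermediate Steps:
$u{\left(N \right)} = \frac{11}{6} + \frac{N^{2}}{6} + \frac{4 N}{3}$ ($u{\left(N \right)} = \frac{1}{2} + \frac{\left(N^{2} + 8 N\right) + 8}{6} = \frac{1}{2} + \frac{8 + N^{2} + 8 N}{6} = \frac{1}{2} + \left(\frac{4}{3} + \frac{N^{2}}{6} + \frac{4 N}{3}\right) = \frac{11}{6} + \frac{N^{2}}{6} + \frac{4 N}{3}$)
$d{\left(G \right)} = \frac{505}{6}$ ($d{\left(G \right)} = 79 + \left(\frac{11}{6} + \frac{2^{2}}{6} + \frac{4}{3} \cdot 2\right) = 79 + \left(\frac{11}{6} + \frac{1}{6} \cdot 4 + \frac{8}{3}\right) = 79 + \left(\frac{11}{6} + \frac{2}{3} + \frac{8}{3}\right) = 79 + \frac{31}{6} = \frac{505}{6}$)
$d{\left(116 \right)} - 39047 = \frac{505}{6} - 39047 = - \frac{233777}{6}$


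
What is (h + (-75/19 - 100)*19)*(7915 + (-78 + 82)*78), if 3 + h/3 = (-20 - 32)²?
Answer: 50415056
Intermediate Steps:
h = 8103 (h = -9 + 3*(-20 - 32)² = -9 + 3*(-52)² = -9 + 3*2704 = -9 + 8112 = 8103)
(h + (-75/19 - 100)*19)*(7915 + (-78 + 82)*78) = (8103 + (-75/19 - 100)*19)*(7915 + (-78 + 82)*78) = (8103 + (-75*1/19 - 100)*19)*(7915 + 4*78) = (8103 + (-75/19 - 100)*19)*(7915 + 312) = (8103 - 1975/19*19)*8227 = (8103 - 1975)*8227 = 6128*8227 = 50415056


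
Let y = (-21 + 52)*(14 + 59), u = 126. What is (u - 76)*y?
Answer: 113150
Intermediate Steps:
y = 2263 (y = 31*73 = 2263)
(u - 76)*y = (126 - 76)*2263 = 50*2263 = 113150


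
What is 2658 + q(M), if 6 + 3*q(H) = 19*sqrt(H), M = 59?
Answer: 2656 + 19*sqrt(59)/3 ≈ 2704.6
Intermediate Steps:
q(H) = -2 + 19*sqrt(H)/3 (q(H) = -2 + (19*sqrt(H))/3 = -2 + 19*sqrt(H)/3)
2658 + q(M) = 2658 + (-2 + 19*sqrt(59)/3) = 2656 + 19*sqrt(59)/3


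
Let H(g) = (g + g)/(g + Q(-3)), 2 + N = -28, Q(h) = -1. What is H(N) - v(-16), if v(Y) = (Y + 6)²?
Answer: -3040/31 ≈ -98.064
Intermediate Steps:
v(Y) = (6 + Y)²
N = -30 (N = -2 - 28 = -30)
H(g) = 2*g/(-1 + g) (H(g) = (g + g)/(g - 1) = (2*g)/(-1 + g) = 2*g/(-1 + g))
H(N) - v(-16) = 2*(-30)/(-1 - 30) - (6 - 16)² = 2*(-30)/(-31) - 1*(-10)² = 2*(-30)*(-1/31) - 1*100 = 60/31 - 100 = -3040/31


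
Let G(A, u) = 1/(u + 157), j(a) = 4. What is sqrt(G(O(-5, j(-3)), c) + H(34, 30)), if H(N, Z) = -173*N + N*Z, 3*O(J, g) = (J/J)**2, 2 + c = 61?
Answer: I*sqrt(6301146)/36 ≈ 69.728*I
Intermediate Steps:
c = 59 (c = -2 + 61 = 59)
O(J, g) = 1/3 (O(J, g) = (J/J)**2/3 = (1/3)*1**2 = (1/3)*1 = 1/3)
G(A, u) = 1/(157 + u)
sqrt(G(O(-5, j(-3)), c) + H(34, 30)) = sqrt(1/(157 + 59) + 34*(-173 + 30)) = sqrt(1/216 + 34*(-143)) = sqrt(1/216 - 4862) = sqrt(-1050191/216) = I*sqrt(6301146)/36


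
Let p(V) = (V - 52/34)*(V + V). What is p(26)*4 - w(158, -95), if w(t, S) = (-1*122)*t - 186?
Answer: 417382/17 ≈ 24552.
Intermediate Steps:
p(V) = 2*V*(-26/17 + V) (p(V) = (V - 52*1/34)*(2*V) = (V - 26/17)*(2*V) = (-26/17 + V)*(2*V) = 2*V*(-26/17 + V))
w(t, S) = -186 - 122*t (w(t, S) = -122*t - 186 = -186 - 122*t)
p(26)*4 - w(158, -95) = ((2/17)*26*(-26 + 17*26))*4 - (-186 - 122*158) = ((2/17)*26*(-26 + 442))*4 - (-186 - 19276) = ((2/17)*26*416)*4 - 1*(-19462) = (21632/17)*4 + 19462 = 86528/17 + 19462 = 417382/17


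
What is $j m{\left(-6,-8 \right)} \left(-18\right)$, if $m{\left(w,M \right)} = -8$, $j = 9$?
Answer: $1296$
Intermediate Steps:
$j m{\left(-6,-8 \right)} \left(-18\right) = 9 \left(-8\right) \left(-18\right) = \left(-72\right) \left(-18\right) = 1296$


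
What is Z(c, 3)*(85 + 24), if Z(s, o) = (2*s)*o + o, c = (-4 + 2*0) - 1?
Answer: -2943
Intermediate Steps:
c = -5 (c = (-4 + 0) - 1 = -4 - 1 = -5)
Z(s, o) = o + 2*o*s (Z(s, o) = 2*o*s + o = o + 2*o*s)
Z(c, 3)*(85 + 24) = (3*(1 + 2*(-5)))*(85 + 24) = (3*(1 - 10))*109 = (3*(-9))*109 = -27*109 = -2943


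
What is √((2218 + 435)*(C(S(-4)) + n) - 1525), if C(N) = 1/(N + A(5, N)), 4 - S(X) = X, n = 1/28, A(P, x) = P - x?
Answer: I*√89965/10 ≈ 29.994*I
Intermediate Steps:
n = 1/28 ≈ 0.035714
S(X) = 4 - X
C(N) = ⅕ (C(N) = 1/(N + (5 - N)) = 1/5 = ⅕)
√((2218 + 435)*(C(S(-4)) + n) - 1525) = √((2218 + 435)*(⅕ + 1/28) - 1525) = √(2653*(33/140) - 1525) = √(12507/20 - 1525) = √(-17993/20) = I*√89965/10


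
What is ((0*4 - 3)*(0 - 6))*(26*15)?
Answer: 7020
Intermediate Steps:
((0*4 - 3)*(0 - 6))*(26*15) = ((0 - 3)*(-6))*390 = -3*(-6)*390 = 18*390 = 7020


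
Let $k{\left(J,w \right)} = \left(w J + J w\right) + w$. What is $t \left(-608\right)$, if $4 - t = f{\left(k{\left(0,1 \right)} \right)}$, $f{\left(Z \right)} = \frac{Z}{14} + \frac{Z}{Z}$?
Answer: $- \frac{12464}{7} \approx -1780.6$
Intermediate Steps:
$k{\left(J,w \right)} = w + 2 J w$ ($k{\left(J,w \right)} = \left(J w + J w\right) + w = 2 J w + w = w + 2 J w$)
$f{\left(Z \right)} = 1 + \frac{Z}{14}$ ($f{\left(Z \right)} = Z \frac{1}{14} + 1 = \frac{Z}{14} + 1 = 1 + \frac{Z}{14}$)
$t = \frac{41}{14}$ ($t = 4 - \left(1 + \frac{1 \left(1 + 2 \cdot 0\right)}{14}\right) = 4 - \left(1 + \frac{1 \left(1 + 0\right)}{14}\right) = 4 - \left(1 + \frac{1 \cdot 1}{14}\right) = 4 - \left(1 + \frac{1}{14} \cdot 1\right) = 4 - \left(1 + \frac{1}{14}\right) = 4 - \frac{15}{14} = \frac{41}{14} \approx 2.9286$)
$t \left(-608\right) = \frac{41}{14} \left(-608\right) = - \frac{12464}{7}$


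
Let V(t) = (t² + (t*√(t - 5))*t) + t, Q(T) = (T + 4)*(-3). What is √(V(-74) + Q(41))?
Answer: √(5267 + 5476*I*√79) ≈ 164.66 + 147.8*I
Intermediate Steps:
Q(T) = -12 - 3*T (Q(T) = (4 + T)*(-3) = -12 - 3*T)
V(t) = t + t² + t²*√(-5 + t) (V(t) = (t² + (t*√(-5 + t))*t) + t = (t² + t²*√(-5 + t)) + t = t + t² + t²*√(-5 + t))
√(V(-74) + Q(41)) = √(-74*(1 - 74 - 74*√(-5 - 74)) + (-12 - 3*41)) = √(-74*(1 - 74 - 74*I*√79) + (-12 - 123)) = √(-74*(1 - 74 - 74*I*√79) - 135) = √(-74*(-73 - 74*I*√79) - 135) = √((5402 + 5476*I*√79) - 135) = √(5267 + 5476*I*√79)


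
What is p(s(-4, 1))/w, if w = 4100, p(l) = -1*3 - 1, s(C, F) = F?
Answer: -1/1025 ≈ -0.00097561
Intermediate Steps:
p(l) = -4 (p(l) = -3 - 1 = -4)
p(s(-4, 1))/w = -4/4100 = (1/4100)*(-4) = -1/1025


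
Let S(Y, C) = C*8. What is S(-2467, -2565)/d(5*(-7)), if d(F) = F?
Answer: 4104/7 ≈ 586.29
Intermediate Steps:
S(Y, C) = 8*C
S(-2467, -2565)/d(5*(-7)) = (8*(-2565))/((5*(-7))) = -20520/(-35) = -20520*(-1/35) = 4104/7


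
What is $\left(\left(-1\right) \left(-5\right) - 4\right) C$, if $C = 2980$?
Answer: $2980$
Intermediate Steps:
$\left(\left(-1\right) \left(-5\right) - 4\right) C = \left(\left(-1\right) \left(-5\right) - 4\right) 2980 = \left(5 - 4\right) 2980 = 1 \cdot 2980 = 2980$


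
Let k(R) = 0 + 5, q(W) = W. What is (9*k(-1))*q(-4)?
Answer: -180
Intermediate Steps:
k(R) = 5
(9*k(-1))*q(-4) = (9*5)*(-4) = 45*(-4) = -180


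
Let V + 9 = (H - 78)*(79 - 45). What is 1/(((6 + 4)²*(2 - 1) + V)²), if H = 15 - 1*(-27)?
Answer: 1/1283689 ≈ 7.7900e-7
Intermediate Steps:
H = 42 (H = 15 + 27 = 42)
V = -1233 (V = -9 + (42 - 78)*(79 - 45) = -9 - 36*34 = -9 - 1224 = -1233)
1/(((6 + 4)²*(2 - 1) + V)²) = 1/(((6 + 4)²*(2 - 1) - 1233)²) = 1/((10²*1 - 1233)²) = 1/((100*1 - 1233)²) = 1/((100 - 1233)²) = 1/((-1133)²) = 1/1283689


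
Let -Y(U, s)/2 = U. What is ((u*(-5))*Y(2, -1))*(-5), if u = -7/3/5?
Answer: 140/3 ≈ 46.667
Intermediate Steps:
Y(U, s) = -2*U
u = -7/15 (u = -7*1/3*(1/5) = -7/3*1/5 = -7/15 ≈ -0.46667)
((u*(-5))*Y(2, -1))*(-5) = ((-7/15*(-5))*(-2*2))*(-5) = ((7/3)*(-4))*(-5) = -28/3*(-5) = 140/3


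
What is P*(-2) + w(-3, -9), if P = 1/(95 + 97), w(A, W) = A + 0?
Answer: -289/96 ≈ -3.0104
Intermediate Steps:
w(A, W) = A
P = 1/192 ≈ 0.0052083
P*(-2) + w(-3, -9) = (1/192)*(-2) - 3 = -1/96 - 3 = -289/96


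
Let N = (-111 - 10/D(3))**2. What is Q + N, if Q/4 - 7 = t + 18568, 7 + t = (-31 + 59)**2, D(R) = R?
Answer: 814321/9 ≈ 90480.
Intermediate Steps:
t = 777 (t = -7 + (-31 + 59)**2 = -7 + 28**2 = -7 + 784 = 777)
Q = 77408 (Q = 28 + 4*(777 + 18568) = 28 + 4*19345 = 28 + 77380 = 77408)
N = 117649/9 (N = (-111 - 10/3)**2 = (-343/3)**2 = 117649/9 ≈ 13072.)
Q + N = 77408 + 117649/9 = 814321/9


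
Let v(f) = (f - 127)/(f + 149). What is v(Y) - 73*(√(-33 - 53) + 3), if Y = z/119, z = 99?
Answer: -1959892/8915 - 73*I*√86 ≈ -219.84 - 676.97*I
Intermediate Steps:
Y = 99/119 ≈ 0.83193
v(f) = (-127 + f)/(149 + f)
v(Y) - 73*(√(-33 - 53) + 3) = (-127 + 99/119)/(149 + 99/119) - 73*(√(-33 - 53) + 3) = -15014/119/(17830/119) - 73*(√(-86) + 3) = (119/17830)*(-15014/119) - 73*(I*√86 + 3) = -7507/8915 - 73*(3 + I*√86) = -7507/8915 + (-219 - 73*I*√86) = -1959892/8915 - 73*I*√86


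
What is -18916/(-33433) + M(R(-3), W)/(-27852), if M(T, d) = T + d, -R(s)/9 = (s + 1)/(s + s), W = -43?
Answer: 264193175/465587958 ≈ 0.56744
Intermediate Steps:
R(s) = -9*(1 + s)/(2*s) (R(s) = -9*(s + 1)/(s + s) = -9*(1 + s)/(2*s))
-18916/(-33433) + M(R(-3), W)/(-27852) = -18916/(-33433) + ((9/2)*(-1 - 1*(-3))/(-3) - 43)/(-27852) = -18916*(-1/33433) + ((9/2)*(-⅓)*(-1 + 3) - 43)*(-1/27852) = 18916/33433 + ((9/2)*(-⅓)*2 - 43)*(-1/27852) = 18916/33433 + (-3 - 43)*(-1/27852) = 18916/33433 - 46*(-1/27852) = 18916/33433 + 23/13926 = 264193175/465587958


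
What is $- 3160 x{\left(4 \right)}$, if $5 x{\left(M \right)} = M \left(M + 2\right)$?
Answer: $-15168$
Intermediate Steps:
$x{\left(M \right)} = \frac{M \left(2 + M\right)}{5}$ ($x{\left(M \right)} = \frac{M \left(M + 2\right)}{5} = \frac{M \left(2 + M\right)}{5}$)
$- 3160 x{\left(4 \right)} = - 3160 \cdot \frac{1}{5} \cdot 4 \left(2 + 4\right) = - 3160 \cdot \frac{1}{5} \cdot 4 \cdot 6 = \left(-3160\right) \frac{24}{5} = -15168$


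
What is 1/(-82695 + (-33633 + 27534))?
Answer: -1/88794 ≈ -1.1262e-5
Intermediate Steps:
1/(-82695 + (-33633 + 27534)) = 1/(-82695 - 6099) = 1/(-88794) = -1/88794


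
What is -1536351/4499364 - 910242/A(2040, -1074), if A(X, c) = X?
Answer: -28462807237/63740990 ≈ -446.54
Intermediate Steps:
-1536351/4499364 - 910242/A(2040, -1074) = -1536351/4499364 - 910242/2040 = -1536351*1/4499364 - 910242*1/2040 = -512117/1499788 - 151707/340 = -28462807237/63740990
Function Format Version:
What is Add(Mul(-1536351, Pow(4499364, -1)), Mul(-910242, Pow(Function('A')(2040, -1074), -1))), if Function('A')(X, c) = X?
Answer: Rational(-28462807237, 63740990) ≈ -446.54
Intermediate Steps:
Add(Mul(-1536351, Pow(4499364, -1)), Mul(-910242, Pow(Function('A')(2040, -1074), -1))) = Add(Mul(-1536351, Pow(4499364, -1)), Mul(-910242, Pow(2040, -1))) = Add(Mul(-1536351, Rational(1, 4499364)), Mul(-910242, Rational(1, 2040))) = Add(Rational(-512117, 1499788), Rational(-151707, 340)) = Rational(-28462807237, 63740990)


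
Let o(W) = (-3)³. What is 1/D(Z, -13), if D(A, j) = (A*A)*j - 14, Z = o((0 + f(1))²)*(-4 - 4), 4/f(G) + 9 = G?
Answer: -1/606542 ≈ -1.6487e-6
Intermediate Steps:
f(G) = 4/(-9 + G)
o(W) = -27
Z = 216 (Z = -27*(-4 - 4) = -27*(-8) = 216)
D(A, j) = -14 + j*A² (D(A, j) = A²*j - 14 = j*A² - 14 = -14 + j*A²)
1/D(Z, -13) = 1/(-14 - 13*216²) = 1/(-14 - 13*46656) = 1/(-14 - 606528) = 1/(-606542) = -1/606542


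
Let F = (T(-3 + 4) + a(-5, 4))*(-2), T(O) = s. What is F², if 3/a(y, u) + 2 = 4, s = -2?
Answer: 1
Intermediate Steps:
a(y, u) = 3/2 (a(y, u) = 3/(-2 + 4) = 3/2)
T(O) = -2
F = 1 (F = (-2 + 3/2)*(-2) = -½*(-2) = 1)
F² = 1² = 1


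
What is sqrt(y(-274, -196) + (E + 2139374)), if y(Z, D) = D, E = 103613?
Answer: 3*sqrt(249199) ≈ 1497.6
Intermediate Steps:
sqrt(y(-274, -196) + (E + 2139374)) = sqrt(-196 + (103613 + 2139374)) = sqrt(-196 + 2242987) = sqrt(2242791) = 3*sqrt(249199)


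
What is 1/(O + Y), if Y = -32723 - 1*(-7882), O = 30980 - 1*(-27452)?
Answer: 1/33591 ≈ 2.9770e-5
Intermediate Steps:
O = 58432 (O = 30980 + 27452 = 58432)
Y = -24841 (Y = -32723 + 7882 = -24841)
1/(O + Y) = 1/(58432 - 24841) = 1/33591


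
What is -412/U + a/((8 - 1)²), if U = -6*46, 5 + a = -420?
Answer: -24278/3381 ≈ -7.1807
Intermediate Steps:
a = -425 (a = -5 - 420 = -425)
U = -276
-412/U + a/((8 - 1)²) = -412/(-276) - 425/(8 - 1)² = -412*(-1/276) - 425/(7²) = 103/69 - 425/49 = -24278/3381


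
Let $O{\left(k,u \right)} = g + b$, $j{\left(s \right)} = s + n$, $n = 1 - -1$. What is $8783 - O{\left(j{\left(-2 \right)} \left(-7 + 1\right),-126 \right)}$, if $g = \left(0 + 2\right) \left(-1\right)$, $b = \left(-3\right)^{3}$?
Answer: $8812$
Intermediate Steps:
$n = 2$ ($n = 1 + 1 = 2$)
$b = -27$
$g = -2$ ($g = 2 \left(-1\right) = -2$)
$j{\left(s \right)} = 2 + s$ ($j{\left(s \right)} = s + 2 = 2 + s$)
$O{\left(k,u \right)} = -29$ ($O{\left(k,u \right)} = -2 - 27 = -29$)
$8783 - O{\left(j{\left(-2 \right)} \left(-7 + 1\right),-126 \right)} = 8783 - -29 = 8783 + 29 = 8812$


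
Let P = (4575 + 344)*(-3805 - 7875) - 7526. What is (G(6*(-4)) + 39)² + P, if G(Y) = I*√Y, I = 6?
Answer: -57460789 + 936*I*√6 ≈ -5.7461e+7 + 2292.7*I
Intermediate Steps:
P = -57461446 (P = 4919*(-11680) - 7526 = -57453920 - 7526 = -57461446)
G(Y) = 6*√Y
(G(6*(-4)) + 39)² + P = (6*√(6*(-4)) + 39)² - 57461446 = (6*√(-24) + 39)² - 57461446 = (6*(2*I*√6) + 39)² - 57461446 = (12*I*√6 + 39)² - 57461446 = (39 + 12*I*√6)² - 57461446 = -57461446 + (39 + 12*I*√6)²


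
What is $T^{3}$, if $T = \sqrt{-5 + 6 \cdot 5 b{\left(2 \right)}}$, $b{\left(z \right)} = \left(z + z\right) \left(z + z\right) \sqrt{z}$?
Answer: $5 \sqrt{5} \left(-1 + 96 \sqrt{2}\right)^{\frac{3}{2}} \approx 17491.0$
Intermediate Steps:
$b{\left(z \right)} = 4 z^{\frac{5}{2}}$ ($b{\left(z \right)} = 2 z 2 z \sqrt{z} = 4 z^{2} \sqrt{z} = 4 z^{\frac{5}{2}}$)
$T = \sqrt{-5 + 480 \sqrt{2}}$ ($T = \sqrt{-5 + 6 \cdot 5 \cdot 4 \cdot 2^{\frac{5}{2}}} = \sqrt{-5 + 30 \cdot 4 \cdot 4 \sqrt{2}} = \sqrt{-5 + 30 \cdot 16 \sqrt{2}} = \sqrt{-5 + 480 \sqrt{2}} \approx 25.958$)
$T^{3} = \left(\sqrt{-5 + 480 \sqrt{2}}\right)^{3} = \left(-5 + 480 \sqrt{2}\right)^{\frac{3}{2}}$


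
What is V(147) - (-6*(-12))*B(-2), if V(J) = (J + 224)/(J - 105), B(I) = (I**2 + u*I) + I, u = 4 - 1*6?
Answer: -2539/6 ≈ -423.17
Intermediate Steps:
u = -2 (u = 4 - 6 = -2)
B(I) = I**2 - I (B(I) = (I**2 - 2*I) + I = I**2 - I)
V(J) = (224 + J)/(-105 + J)
V(147) - (-6*(-12))*B(-2) = (224 + 147)/(-105 + 147) - (-6*(-12))*(-2*(-1 - 2)) = 371/42 - 72*(-2*(-3)) = (1/42)*371 - 72*6 = 53/6 - 1*432 = 53/6 - 432 = -2539/6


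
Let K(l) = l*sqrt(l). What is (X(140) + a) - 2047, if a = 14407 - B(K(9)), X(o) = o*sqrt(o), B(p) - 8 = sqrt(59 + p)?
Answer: 12352 - sqrt(86) + 280*sqrt(35) ≈ 13999.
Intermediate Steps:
K(l) = l**(3/2)
B(p) = 8 + sqrt(59 + p)
X(o) = o**(3/2)
a = 14399 - sqrt(86) (a = 14407 - (8 + sqrt(59 + 9**(3/2))) = 14407 - (8 + sqrt(59 + 27)) = 14407 - (8 + sqrt(86)) = 14407 + (-8 - sqrt(86)) = 14399 - sqrt(86) ≈ 14390.)
(X(140) + a) - 2047 = (140**(3/2) + (14399 - sqrt(86))) - 2047 = (280*sqrt(35) + (14399 - sqrt(86))) - 2047 = (14399 - sqrt(86) + 280*sqrt(35)) - 2047 = 12352 - sqrt(86) + 280*sqrt(35)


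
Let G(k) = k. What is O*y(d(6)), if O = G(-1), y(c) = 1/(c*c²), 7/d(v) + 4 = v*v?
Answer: -32768/343 ≈ -95.534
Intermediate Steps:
d(v) = 7/(-4 + v²) (d(v) = 7/(-4 + v*v) = 7/(-4 + v²))
y(c) = c⁻³ (y(c) = 1/(c³) = c⁻³)
O = -1
O*y(d(6)) = -1/(7/(-4 + 6²))³ = -1/(7/(-4 + 36))³ = -1/(7/32)³ = -1*32768/343 = -32768/343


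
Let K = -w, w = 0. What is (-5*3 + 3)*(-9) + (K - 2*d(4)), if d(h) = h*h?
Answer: 76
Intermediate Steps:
d(h) = h²
K = 0 (K = -1*0 = 0)
(-5*3 + 3)*(-9) + (K - 2*d(4)) = (-5*3 + 3)*(-9) + (0 - 2*4²) = (-15 + 3)*(-9) + (0 - 2*16) = -12*(-9) + (0 - 32) = 108 - 32 = 76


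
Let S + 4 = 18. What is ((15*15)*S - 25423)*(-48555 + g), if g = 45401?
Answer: 70249042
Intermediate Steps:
S = 14 (S = -4 + 18 = 14)
((15*15)*S - 25423)*(-48555 + g) = ((15*15)*14 - 25423)*(-48555 + 45401) = (225*14 - 25423)*(-3154) = (3150 - 25423)*(-3154) = -22273*(-3154) = 70249042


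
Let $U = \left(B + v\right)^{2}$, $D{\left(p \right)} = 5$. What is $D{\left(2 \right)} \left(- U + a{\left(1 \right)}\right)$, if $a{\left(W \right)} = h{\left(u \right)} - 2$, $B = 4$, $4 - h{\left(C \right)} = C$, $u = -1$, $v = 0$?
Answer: $-65$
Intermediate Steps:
$h{\left(C \right)} = 4 - C$
$a{\left(W \right)} = 3$ ($a{\left(W \right)} = \left(4 - -1\right) - 2 = \left(4 + 1\right) - 2 = 5 - 2 = 3$)
$U = 16$ ($U = \left(4 + 0\right)^{2} = 4^{2} = 16$)
$D{\left(2 \right)} \left(- U + a{\left(1 \right)}\right) = 5 \left(\left(-1\right) 16 + 3\right) = 5 \left(-16 + 3\right) = 5 \left(-13\right) = -65$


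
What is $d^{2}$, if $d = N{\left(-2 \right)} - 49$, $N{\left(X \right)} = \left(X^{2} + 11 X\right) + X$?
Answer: $4761$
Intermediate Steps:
$N{\left(X \right)} = X^{2} + 12 X$
$d = -69$ ($d = - 2 \left(12 - 2\right) - 49 = \left(-2\right) 10 - 49 = -20 - 49 = -69$)
$d^{2} = \left(-69\right)^{2} = 4761$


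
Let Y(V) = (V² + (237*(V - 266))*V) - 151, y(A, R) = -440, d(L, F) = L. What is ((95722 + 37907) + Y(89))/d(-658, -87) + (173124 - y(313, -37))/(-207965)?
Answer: 373454484359/68420485 ≈ 5458.2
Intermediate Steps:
Y(V) = -151 + V² + V*(-63042 + 237*V) (Y(V) = (V² + (237*(-266 + V))*V) - 151 = (V² + (-63042 + 237*V)*V) - 151 = (V² + V*(-63042 + 237*V)) - 151 = -151 + V² + V*(-63042 + 237*V))
((95722 + 37907) + Y(89))/d(-658, -87) + (173124 - y(313, -37))/(-207965) = ((95722 + 37907) + (-151 - 63042*89 + 238*89²))/(-658) + (173124 - 1*(-440))/(-207965) = (133629 + (-151 - 5610738 + 238*7921))*(-1/658) + (173124 + 440)*(-1/207965) = (133629 + (-151 - 5610738 + 1885198))*(-1/658) + 173564*(-1/207965) = (133629 - 3725691)*(-1/658) - 173564/207965 = -3592062*(-1/658) - 173564/207965 = 1796031/329 - 173564/207965 = 373454484359/68420485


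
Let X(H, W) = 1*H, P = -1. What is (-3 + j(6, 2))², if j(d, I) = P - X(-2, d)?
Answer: 4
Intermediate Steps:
X(H, W) = H
j(d, I) = 1 (j(d, I) = -1 - 1*(-2) = -1 + 2 = 1)
(-3 + j(6, 2))² = (-3 + 1)² = (-2)² = 4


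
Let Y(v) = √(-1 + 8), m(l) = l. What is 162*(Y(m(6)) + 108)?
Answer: 17496 + 162*√7 ≈ 17925.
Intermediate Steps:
Y(v) = √7
162*(Y(m(6)) + 108) = 162*(√7 + 108) = 162*(108 + √7) = 17496 + 162*√7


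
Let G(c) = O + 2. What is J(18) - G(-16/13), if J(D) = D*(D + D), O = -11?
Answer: 657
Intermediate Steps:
J(D) = 2*D**2 (J(D) = D*(2*D) = 2*D**2)
G(c) = -9 (G(c) = -11 + 2 = -9)
J(18) - G(-16/13) = 2*18**2 - 1*(-9) = 2*324 + 9 = 648 + 9 = 657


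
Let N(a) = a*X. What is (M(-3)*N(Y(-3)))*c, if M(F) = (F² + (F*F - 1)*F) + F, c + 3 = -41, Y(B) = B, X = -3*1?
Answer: 7128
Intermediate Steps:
X = -3
N(a) = -3*a (N(a) = a*(-3) = -3*a)
c = -44 (c = -3 - 41 = -44)
M(F) = F + F² + F*(-1 + F²) (M(F) = (F² + (F² - 1)*F) + F = (F² + (-1 + F²)*F) + F = (F² + F*(-1 + F²)) + F = F + F² + F*(-1 + F²))
(M(-3)*N(Y(-3)))*c = (((-3)²*(1 - 3))*(-3*(-3)))*(-44) = ((9*(-2))*9)*(-44) = -18*9*(-44) = -162*(-44) = 7128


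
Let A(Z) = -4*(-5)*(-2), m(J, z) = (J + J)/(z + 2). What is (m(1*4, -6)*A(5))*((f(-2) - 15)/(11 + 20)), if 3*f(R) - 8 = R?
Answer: -1040/31 ≈ -33.548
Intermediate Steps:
f(R) = 8/3 + R/3
m(J, z) = 2*J/(2 + z) (m(J, z) = (2*J)/(2 + z) = 2*J/(2 + z))
A(Z) = -40 (A(Z) = 20*(-2) = -40)
(m(1*4, -6)*A(5))*((f(-2) - 15)/(11 + 20)) = ((2*(1*4)/(2 - 6))*(-40))*(((8/3 + (⅓)*(-2)) - 15)/(11 + 20)) = ((2*4/(-4))*(-40))*(((8/3 - ⅔) - 15)/31) = ((2*4*(-¼))*(-40))*((2 - 15)*(1/31)) = (-2*(-40))*(-13*1/31) = 80*(-13/31) = -1040/31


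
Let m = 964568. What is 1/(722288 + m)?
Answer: 1/1686856 ≈ 5.9282e-7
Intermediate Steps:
1/(722288 + m) = 1/(722288 + 964568) = 1/1686856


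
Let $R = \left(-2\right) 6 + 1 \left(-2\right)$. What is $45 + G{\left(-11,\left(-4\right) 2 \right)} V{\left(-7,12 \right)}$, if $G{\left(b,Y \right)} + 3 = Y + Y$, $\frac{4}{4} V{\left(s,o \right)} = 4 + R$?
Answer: $235$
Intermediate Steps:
$R = -14$ ($R = -12 - 2 = -14$)
$V{\left(s,o \right)} = -10$ ($V{\left(s,o \right)} = 4 - 14 = -10$)
$G{\left(b,Y \right)} = -3 + 2 Y$ ($G{\left(b,Y \right)} = -3 + \left(Y + Y\right) = -3 + 2 Y$)
$45 + G{\left(-11,\left(-4\right) 2 \right)} V{\left(-7,12 \right)} = 45 + \left(-3 + 2 \left(\left(-4\right) 2\right)\right) \left(-10\right) = 45 + \left(-3 + 2 \left(-8\right)\right) \left(-10\right) = 45 + \left(-3 - 16\right) \left(-10\right) = 45 - -190 = 45 + 190 = 235$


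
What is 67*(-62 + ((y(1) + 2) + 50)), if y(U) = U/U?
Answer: -603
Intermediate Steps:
y(U) = 1
67*(-62 + ((y(1) + 2) + 50)) = 67*(-62 + ((1 + 2) + 50)) = 67*(-62 + (3 + 50)) = 67*(-62 + 53) = 67*(-9) = -603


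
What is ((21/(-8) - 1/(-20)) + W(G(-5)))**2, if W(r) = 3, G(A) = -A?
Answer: 289/1600 ≈ 0.18062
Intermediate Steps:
((21/(-8) - 1/(-20)) + W(G(-5)))**2 = ((21/(-8) - 1/(-20)) + 3)**2 = ((21*(-1/8) - 1*(-1/20)) + 3)**2 = ((-21/8 + 1/20) + 3)**2 = (-103/40 + 3)**2 = (17/40)**2 = 289/1600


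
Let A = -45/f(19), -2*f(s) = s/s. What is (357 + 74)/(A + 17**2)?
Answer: 431/379 ≈ 1.1372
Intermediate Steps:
f(s) = -1/2 (f(s) = -s/(2*s) = -1/2*1 = -1/2)
A = 90 (A = -45/(-1/2) = -45*(-2) = 90)
(357 + 74)/(A + 17**2) = (357 + 74)/(90 + 17**2) = 431/(90 + 289) = 431/379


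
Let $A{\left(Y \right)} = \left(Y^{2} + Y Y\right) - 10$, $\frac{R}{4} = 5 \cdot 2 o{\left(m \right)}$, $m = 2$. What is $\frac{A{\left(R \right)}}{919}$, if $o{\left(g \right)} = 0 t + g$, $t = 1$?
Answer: $\frac{12790}{919} \approx 13.917$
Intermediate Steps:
$o{\left(g \right)} = g$ ($o{\left(g \right)} = 0 \cdot 1 + g = 0 + g = g$)
$R = 80$ ($R = 4 \cdot 5 \cdot 2 \cdot 2 = 4 \cdot 10 \cdot 2 = 4 \cdot 20 = 80$)
$A{\left(Y \right)} = -10 + 2 Y^{2}$ ($A{\left(Y \right)} = \left(Y^{2} + Y^{2}\right) - 10 = 2 Y^{2} - 10 = -10 + 2 Y^{2}$)
$\frac{A{\left(R \right)}}{919} = \frac{-10 + 2 \cdot 80^{2}}{919} = \left(-10 + 2 \cdot 6400\right) \frac{1}{919} = \left(-10 + 12800\right) \frac{1}{919} = 12790 \cdot \frac{1}{919} = \frac{12790}{919}$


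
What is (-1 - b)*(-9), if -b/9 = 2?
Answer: -153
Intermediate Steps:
b = -18 (b = -9*2 = -18)
(-1 - b)*(-9) = (-1 - 1*(-18))*(-9) = (-1 + 18)*(-9) = 17*(-9) = -153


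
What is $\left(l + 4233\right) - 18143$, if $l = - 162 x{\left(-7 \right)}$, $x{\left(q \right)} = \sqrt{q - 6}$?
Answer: $-13910 - 162 i \sqrt{13} \approx -13910.0 - 584.1 i$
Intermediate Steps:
$x{\left(q \right)} = \sqrt{-6 + q}$
$l = - 162 i \sqrt{13}$ ($l = - 162 \sqrt{-6 - 7} = - 162 \sqrt{-13} = - 162 i \sqrt{13} \approx - 584.1 i$)
$\left(l + 4233\right) - 18143 = \left(- 162 i \sqrt{13} + 4233\right) - 18143 = \left(4233 - 162 i \sqrt{13}\right) - 18143 = -13910 - 162 i \sqrt{13}$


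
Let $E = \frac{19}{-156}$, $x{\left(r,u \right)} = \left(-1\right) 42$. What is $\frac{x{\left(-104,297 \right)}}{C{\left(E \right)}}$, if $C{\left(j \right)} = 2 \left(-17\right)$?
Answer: $\frac{21}{17} \approx 1.2353$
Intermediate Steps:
$x{\left(r,u \right)} = -42$
$E = - \frac{19}{156}$ ($E = 19 \left(- \frac{1}{156}\right) = - \frac{19}{156} \approx -0.12179$)
$C{\left(j \right)} = -34$
$\frac{x{\left(-104,297 \right)}}{C{\left(E \right)}} = - \frac{42}{-34} = \left(-42\right) \left(- \frac{1}{34}\right) = \frac{21}{17}$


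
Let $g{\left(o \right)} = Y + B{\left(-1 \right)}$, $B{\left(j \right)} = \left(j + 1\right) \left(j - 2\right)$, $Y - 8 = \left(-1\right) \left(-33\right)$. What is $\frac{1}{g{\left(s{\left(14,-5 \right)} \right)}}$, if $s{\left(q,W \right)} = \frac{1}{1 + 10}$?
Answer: $\frac{1}{41} \approx 0.02439$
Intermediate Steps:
$s{\left(q,W \right)} = \frac{1}{11}$
$Y = 41$ ($Y = 8 - -33 = 8 + 33 = 41$)
$B{\left(j \right)} = \left(1 + j\right) \left(-2 + j\right)$
$g{\left(o \right)} = 41$ ($g{\left(o \right)} = 41 - \left(1 - 1\right) = 41 + \left(-2 + 1 + 1\right) = 41 + 0 = 41$)
$\frac{1}{g{\left(s{\left(14,-5 \right)} \right)}} = \frac{1}{41}$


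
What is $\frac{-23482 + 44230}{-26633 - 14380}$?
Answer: $- \frac{988}{1953} \approx -0.50589$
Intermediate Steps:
$\frac{-23482 + 44230}{-26633 - 14380} = \frac{20748}{-41013} = 20748 \left(- \frac{1}{41013}\right) = - \frac{988}{1953}$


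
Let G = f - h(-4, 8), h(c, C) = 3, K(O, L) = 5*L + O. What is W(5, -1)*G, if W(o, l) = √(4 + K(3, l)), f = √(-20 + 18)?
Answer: -3*√2 + 2*I ≈ -4.2426 + 2.0*I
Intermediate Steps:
K(O, L) = O + 5*L
f = I*√2 (f = √(-2) = I*√2 ≈ 1.4142*I)
W(o, l) = √(7 + 5*l) (W(o, l) = √(4 + (3 + 5*l)) = √(7 + 5*l))
G = -3 + I*√2 (G = I*√2 - 1*3 = I*√2 - 3 = -3 + I*√2 ≈ -3.0 + 1.4142*I)
W(5, -1)*G = √(7 + 5*(-1))*(-3 + I*√2) = √(7 - 5)*(-3 + I*√2) = √2*(-3 + I*√2)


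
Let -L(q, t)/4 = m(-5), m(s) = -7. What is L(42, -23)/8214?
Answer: 14/4107 ≈ 0.0034088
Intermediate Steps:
L(q, t) = 28 (L(q, t) = -4*(-7) = 28)
L(42, -23)/8214 = 28/8214 = 28*(1/8214) = 14/4107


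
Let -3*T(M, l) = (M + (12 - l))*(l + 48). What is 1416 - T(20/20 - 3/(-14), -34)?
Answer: 4909/3 ≈ 1636.3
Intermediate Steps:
T(M, l) = -(48 + l)*(12 + M - l)/3 (T(M, l) = -(M + (12 - l))*(l + 48)/3 = -(12 + M - l)*(48 + l)/3 = -(48 + l)*(12 + M - l)/3)
1416 - T(20/20 - 3/(-14), -34) = 1416 - (-192 - 16*(20/20 - 3/(-14)) + 12*(-34) + (⅓)*(-34)² - ⅓*(20/20 - 3/(-14))*(-34)) = 1416 - (-192 - 16*(20*(1/20) - 3*(-1/14)) - 408 + (⅓)*1156 - ⅓*(20*(1/20) - 3*(-1/14))*(-34)) = 1416 - (-192 - 16*(1 + 3/14) - 408 + 1156/3 - ⅓*(1 + 3/14)*(-34)) = 1416 - (-192 - 16*17/14 - 408 + 1156/3 - ⅓*17/14*(-34)) = 1416 - (-192 - 136/7 - 408 + 1156/3 + 289/21) = 1416 - 1*(-661/3) = 1416 + 661/3 = 4909/3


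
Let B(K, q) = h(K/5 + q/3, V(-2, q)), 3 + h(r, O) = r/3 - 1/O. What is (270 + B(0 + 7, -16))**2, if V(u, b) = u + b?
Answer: 572022889/8100 ≈ 70620.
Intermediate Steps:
V(u, b) = b + u
h(r, O) = -3 - 1/O + r/3 (h(r, O) = -3 + (r/3 - 1/O) = -3 + (-1/O + r/3) = -3 - 1/O + r/3)
B(K, q) = -3 - 1/(-2 + q) + q/9 + K/15 (B(K, q) = -3 - 1/(q - 2) + (K/5 + q/3)/3 = -3 - 1/(-2 + q) + (K*(1/5) + q*(1/3))/3 = -3 - 1/(-2 + q) + (K/5 + q/3)/3 = -3 - 1/(-2 + q) + (q/3 + K/5)/3 = -3 - 1/(-2 + q) + (q/9 + K/15) = -3 - 1/(-2 + q) + q/9 + K/15)
(270 + B(0 + 7, -16))**2 = (270 + (-45 + (-2 - 16)*(-135 + 3*(0 + 7) + 5*(-16)))/(45*(-2 - 16)))**2 = (270 + (1/45)*(-45 - 18*(-135 + 3*7 - 80))/(-18))**2 = (270 + (1/45)*(-1/18)*(-45 - 18*(-135 + 21 - 80)))**2 = (270 + (1/45)*(-1/18)*(-45 - 18*(-194)))**2 = (270 + (1/45)*(-1/18)*(-45 + 3492))**2 = (270 + (1/45)*(-1/18)*3447)**2 = (270 - 383/90)**2 = (23917/90)**2 = 572022889/8100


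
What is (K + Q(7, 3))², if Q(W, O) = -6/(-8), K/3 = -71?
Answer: 720801/16 ≈ 45050.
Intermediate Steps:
K = -213 (K = 3*(-71) = -213)
Q(W, O) = ¾ (Q(W, O) = -6*(-⅛) = ¾)
(K + Q(7, 3))² = (-213 + ¾)² = (-849/4)² = 720801/16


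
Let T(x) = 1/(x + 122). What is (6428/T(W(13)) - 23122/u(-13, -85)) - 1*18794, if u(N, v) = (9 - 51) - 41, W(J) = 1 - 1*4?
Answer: 61952576/83 ≈ 7.4642e+5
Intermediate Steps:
W(J) = -3 (W(J) = 1 - 4 = -3)
T(x) = 1/(122 + x)
u(N, v) = -83 (u(N, v) = -42 - 41 = -83)
(6428/T(W(13)) - 23122/u(-13, -85)) - 1*18794 = (6428/(1/(122 - 3)) - 23122/(-83)) - 1*18794 = (6428/(1/119) - 23122*(-1/83)) - 18794 = (6428/(1/119) + 23122/83) - 18794 = (6428*119 + 23122/83) - 18794 = (764932 + 23122/83) - 18794 = 63512478/83 - 18794 = 61952576/83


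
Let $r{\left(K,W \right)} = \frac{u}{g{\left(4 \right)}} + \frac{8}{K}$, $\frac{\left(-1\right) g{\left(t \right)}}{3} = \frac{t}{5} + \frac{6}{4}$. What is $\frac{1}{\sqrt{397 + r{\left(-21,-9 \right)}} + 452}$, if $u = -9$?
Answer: $\frac{218316}{98486635} - \frac{\sqrt{92831151}}{98486635} \approx 0.0021189$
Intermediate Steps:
$g{\left(t \right)} = - \frac{9}{2} - \frac{3 t}{5}$ ($g{\left(t \right)} = - 3 \left(\frac{t}{5} + \frac{6}{4}\right) = - 3 \left(t \frac{1}{5} + 6 \cdot \frac{1}{4}\right) = - 3 \left(\frac{t}{5} + \frac{3}{2}\right) = - 3 \left(\frac{3}{2} + \frac{t}{5}\right) = - \frac{9}{2} - \frac{3 t}{5}$)
$r{\left(K,W \right)} = \frac{30}{23} + \frac{8}{K}$ ($r{\left(K,W \right)} = - \frac{9}{- \frac{9}{2} - \frac{12}{5}} + \frac{8}{K} = - \frac{9}{- \frac{69}{10}} + \frac{8}{K} = \left(-9\right) \left(- \frac{10}{69}\right) + \frac{8}{K} = \frac{30}{23} + \frac{8}{K}$)
$\frac{1}{\sqrt{397 + r{\left(-21,-9 \right)}} + 452} = \frac{1}{\sqrt{397 + \left(\frac{30}{23} + \frac{8}{-21}\right)} + 452} = \frac{1}{\sqrt{397 + \left(\frac{30}{23} + 8 \left(- \frac{1}{21}\right)\right)} + 452} = \frac{1}{\sqrt{397 + \left(\frac{30}{23} - \frac{8}{21}\right)} + 452} = \frac{1}{\sqrt{397 + \frac{446}{483}} + 452} = \frac{1}{\sqrt{\frac{192197}{483}} + 452} = \frac{1}{\frac{\sqrt{92831151}}{483} + 452} = \frac{1}{452 + \frac{\sqrt{92831151}}{483}}$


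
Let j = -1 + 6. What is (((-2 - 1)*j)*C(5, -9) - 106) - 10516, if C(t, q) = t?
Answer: -10697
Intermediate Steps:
j = 5
(((-2 - 1)*j)*C(5, -9) - 106) - 10516 = (((-2 - 1)*5)*5 - 106) - 10516 = (-3*5*5 - 106) - 10516 = (-15*5 - 106) - 10516 = (-75 - 106) - 10516 = -181 - 10516 = -10697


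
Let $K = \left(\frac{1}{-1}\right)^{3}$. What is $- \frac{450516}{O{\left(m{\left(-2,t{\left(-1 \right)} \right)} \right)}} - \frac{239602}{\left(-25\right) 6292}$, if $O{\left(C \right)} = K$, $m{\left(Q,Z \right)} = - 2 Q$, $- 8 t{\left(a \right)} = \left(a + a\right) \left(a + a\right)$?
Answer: $\frac{3221200291}{7150} \approx 4.5052 \cdot 10^{5}$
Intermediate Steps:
$t{\left(a \right)} = - \frac{a^{2}}{2}$ ($t{\left(a \right)} = - \frac{\left(a + a\right) \left(a + a\right)}{8} = - \frac{2 a 2 a}{8} = - \frac{4 a^{2}}{8} = - \frac{a^{2}}{2}$)
$K = -1$ ($K = \left(-1\right)^{3} = -1$)
$O{\left(C \right)} = -1$
$- \frac{450516}{O{\left(m{\left(-2,t{\left(-1 \right)} \right)} \right)}} - \frac{239602}{\left(-25\right) 6292} = - \frac{450516}{-1} - \frac{239602}{\left(-25\right) 6292} = \left(-450516\right) \left(-1\right) - \frac{239602}{-157300} = 450516 - - \frac{10891}{7150} = 450516 + \frac{10891}{7150} = \frac{3221200291}{7150}$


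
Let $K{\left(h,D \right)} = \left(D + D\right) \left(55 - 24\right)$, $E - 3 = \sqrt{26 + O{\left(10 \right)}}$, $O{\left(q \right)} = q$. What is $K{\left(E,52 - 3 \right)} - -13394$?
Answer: $16432$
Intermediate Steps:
$E = 9$ ($E = 3 + \sqrt{26 + 10} = 3 + \sqrt{36} = 3 + 6 = 9$)
$K{\left(h,D \right)} = 62 D$ ($K{\left(h,D \right)} = 2 D 31 = 62 D$)
$K{\left(E,52 - 3 \right)} - -13394 = 62 \left(52 - 3\right) - -13394 = 62 \left(52 - 3\right) + 13394 = 62 \cdot 49 + 13394 = 3038 + 13394 = 16432$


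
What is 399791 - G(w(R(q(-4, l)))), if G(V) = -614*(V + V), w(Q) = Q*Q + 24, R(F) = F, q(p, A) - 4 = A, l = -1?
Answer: 440315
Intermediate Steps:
q(p, A) = 4 + A
w(Q) = 24 + Q² (w(Q) = Q² + 24 = 24 + Q²)
G(V) = -1228*V
399791 - G(w(R(q(-4, l)))) = 399791 - (-1228)*(24 + (4 - 1)²) = 399791 - (-1228)*(24 + 3²) = 399791 - (-1228)*(24 + 9) = 399791 - (-1228)*33 = 399791 - 1*(-40524) = 399791 + 40524 = 440315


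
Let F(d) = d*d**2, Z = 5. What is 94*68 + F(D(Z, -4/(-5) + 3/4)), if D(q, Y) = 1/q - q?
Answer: 785176/125 ≈ 6281.4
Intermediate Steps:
F(d) = d**3
94*68 + F(D(Z, -4/(-5) + 3/4)) = 94*68 + (1/5 - 1*5)**3 = 6392 + (1/5 - 5)**3 = 6392 + (-24/5)**3 = 6392 - 13824/125 = 785176/125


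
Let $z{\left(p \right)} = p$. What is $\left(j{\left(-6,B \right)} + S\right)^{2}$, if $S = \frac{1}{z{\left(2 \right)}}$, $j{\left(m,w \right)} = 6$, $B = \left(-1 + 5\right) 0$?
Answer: $\frac{169}{4} \approx 42.25$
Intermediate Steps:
$B = 0$ ($B = 4 \cdot 0 = 0$)
$S = \frac{1}{2} \approx 0.5$
$\left(j{\left(-6,B \right)} + S\right)^{2} = \left(6 + \frac{1}{2}\right)^{2} = \left(\frac{13}{2}\right)^{2} = \frac{169}{4}$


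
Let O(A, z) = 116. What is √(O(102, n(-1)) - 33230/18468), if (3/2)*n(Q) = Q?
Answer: 7*√2453394/1026 ≈ 10.686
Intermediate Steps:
n(Q) = 2*Q/3
√(O(102, n(-1)) - 33230/18468) = √(116 - 33230/18468) = √(116 - 33230*1/18468) = √(116 - 16615/9234) = √(1054529/9234) = 7*√2453394/1026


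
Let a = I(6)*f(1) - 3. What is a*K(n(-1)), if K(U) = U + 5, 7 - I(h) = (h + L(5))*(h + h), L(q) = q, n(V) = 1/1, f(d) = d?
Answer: -768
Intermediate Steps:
n(V) = 1
I(h) = 7 - 2*h*(5 + h) (I(h) = 7 - (h + 5)*(h + h) = 7 - (5 + h)*2*h = 7 - 2*h*(5 + h))
K(U) = 5 + U
a = -128 (a = (7 - 10*6 - 2*6²)*1 - 3 = (7 - 60 - 2*36)*1 - 3 = (7 - 60 - 72)*1 - 3 = -125*1 - 3 = -125 - 3 = -128)
a*K(n(-1)) = -128*(5 + 1) = -128*6 = -768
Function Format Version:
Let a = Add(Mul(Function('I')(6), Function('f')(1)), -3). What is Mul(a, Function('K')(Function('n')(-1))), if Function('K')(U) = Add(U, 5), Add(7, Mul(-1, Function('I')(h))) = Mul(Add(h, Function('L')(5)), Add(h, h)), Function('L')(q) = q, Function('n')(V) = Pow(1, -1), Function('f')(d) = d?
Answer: -768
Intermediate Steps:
Function('n')(V) = 1
Function('I')(h) = Add(7, Mul(-2, h, Add(5, h))) (Function('I')(h) = Add(7, Mul(-1, Mul(Add(h, 5), Add(h, h)))) = Add(7, Mul(-1, Mul(Add(5, h), Mul(2, h)))) = Add(7, Mul(-1, Mul(2, h, Add(5, h)))) = Add(7, Mul(-2, h, Add(5, h))))
Function('K')(U) = Add(5, U)
a = -128 (a = Add(Mul(Add(7, Mul(-10, 6), Mul(-2, Pow(6, 2))), 1), -3) = Add(Mul(Add(7, -60, Mul(-2, 36)), 1), -3) = Add(Mul(Add(7, -60, -72), 1), -3) = Add(Mul(-125, 1), -3) = Add(-125, -3) = -128)
Mul(a, Function('K')(Function('n')(-1))) = Mul(-128, Add(5, 1)) = Mul(-128, 6) = -768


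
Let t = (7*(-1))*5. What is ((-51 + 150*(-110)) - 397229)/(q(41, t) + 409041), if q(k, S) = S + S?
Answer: -413780/408971 ≈ -1.0118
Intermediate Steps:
t = -35 (t = -7*5 = -35)
q(k, S) = 2*S
((-51 + 150*(-110)) - 397229)/(q(41, t) + 409041) = ((-51 + 150*(-110)) - 397229)/(2*(-35) + 409041) = ((-51 - 16500) - 397229)/(-70 + 409041) = (-16551 - 397229)/408971 = -413780*1/408971 = -413780/408971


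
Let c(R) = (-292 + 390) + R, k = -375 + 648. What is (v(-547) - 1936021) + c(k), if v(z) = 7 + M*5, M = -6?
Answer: -1935673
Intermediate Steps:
k = 273
c(R) = 98 + R
v(z) = -23 (v(z) = 7 - 6*5 = 7 - 30 = -23)
(v(-547) - 1936021) + c(k) = (-23 - 1936021) + (98 + 273) = -1936044 + 371 = -1935673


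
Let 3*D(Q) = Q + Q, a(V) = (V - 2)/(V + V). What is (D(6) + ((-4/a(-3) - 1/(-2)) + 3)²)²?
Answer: 323761/10000 ≈ 32.376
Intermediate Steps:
a(V) = (-2 + V)/(2*V) (a(V) = (-2 + V)/((2*V)) = (-2 + V)*(1/(2*V)) = (-2 + V)/(2*V))
D(Q) = 2*Q/3 (D(Q) = (Q + Q)/3 = (2*Q)/3 = 2*Q/3)
(D(6) + ((-4/a(-3) - 1/(-2)) + 3)²)² = ((⅔)*6 + ((-4*(-6/(-2 - 3)) - 1/(-2)) + 3)²)² = (4 + ((-4/((½)*(-⅓)*(-5)) - 1*(-½)) + 3)²)² = (4 + ((-4/⅚ + ½) + 3)²)² = (4 + ((-4*6/5 + ½) + 3)²)² = (4 + ((-24/5 + ½) + 3)²)² = (4 + (-43/10 + 3)²)² = (4 + (-13/10)²)² = (4 + 169/100)² = (569/100)² = 323761/10000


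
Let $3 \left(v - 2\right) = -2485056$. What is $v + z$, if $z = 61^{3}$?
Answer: $-601369$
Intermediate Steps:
$v = -828350$ ($v = 2 + \frac{1}{3} \left(-2485056\right) = 2 - 828352 = -828350$)
$z = 226981$
$v + z = -828350 + 226981 = -601369$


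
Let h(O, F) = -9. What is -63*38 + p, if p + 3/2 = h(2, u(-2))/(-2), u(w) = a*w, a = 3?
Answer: -2391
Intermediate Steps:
u(w) = 3*w
p = 3 (p = -3/2 - 9/(-2) = -3/2 - 9*(-½) = -3/2 + 9/2 = 3)
-63*38 + p = -63*38 + 3 = -2394 + 3 = -2391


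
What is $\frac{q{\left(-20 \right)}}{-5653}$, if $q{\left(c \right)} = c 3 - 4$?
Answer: $\frac{64}{5653} \approx 0.011321$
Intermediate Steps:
$q{\left(c \right)} = -4 + 3 c$ ($q{\left(c \right)} = 3 c - 4 = -4 + 3 c$)
$\frac{q{\left(-20 \right)}}{-5653} = \frac{-4 + 3 \left(-20\right)}{-5653} = \left(-4 - 60\right) \left(- \frac{1}{5653}\right) = \left(-64\right) \left(- \frac{1}{5653}\right) = \frac{64}{5653}$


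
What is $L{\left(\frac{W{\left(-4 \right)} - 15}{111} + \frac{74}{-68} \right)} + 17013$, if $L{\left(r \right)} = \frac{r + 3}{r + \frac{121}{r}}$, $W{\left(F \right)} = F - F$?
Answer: $\frac{659623145856}{38771753} \approx 17013.0$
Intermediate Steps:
$W{\left(F \right)} = 0$
$L{\left(r \right)} = \frac{3 + r}{r + \frac{121}{r}}$
$L{\left(\frac{W{\left(-4 \right)} - 15}{111} + \frac{74}{-68} \right)} + 17013 = \frac{\left(\frac{0 - 15}{111} + \frac{74}{-68}\right) \left(3 + \left(\frac{0 - 15}{111} + \frac{74}{-68}\right)\right)}{121 + \left(\frac{0 - 15}{111} + \frac{74}{-68}\right)^{2}} + 17013 = \frac{\left(\left(0 - 15\right) \frac{1}{111} + 74 \left(- \frac{1}{68}\right)\right) \left(3 + \left(\left(0 - 15\right) \frac{1}{111} + 74 \left(- \frac{1}{68}\right)\right)\right)}{121 + \left(\left(0 - 15\right) \frac{1}{111} + 74 \left(- \frac{1}{68}\right)\right)^{2}} + 17013 = \frac{\left(\left(-15\right) \frac{1}{111} - \frac{37}{34}\right) \left(3 - \frac{1539}{1258}\right)}{121 + \left(\left(-15\right) \frac{1}{111} - \frac{37}{34}\right)^{2}} + 17013 = \frac{\left(- \frac{5}{37} - \frac{37}{34}\right) \left(3 - \frac{1539}{1258}\right)}{121 + \left(- \frac{5}{37} - \frac{37}{34}\right)^{2}} + 17013 = - \frac{1539 \left(3 - \frac{1539}{1258}\right)}{1258 \left(121 + \left(- \frac{1539}{1258}\right)^{2}\right)} + 17013 = \left(- \frac{1539}{1258}\right) \frac{1}{121 + \frac{2368521}{1582564}} \cdot \frac{2235}{1258} + 17013 = \left(- \frac{1539}{1258}\right) \frac{1}{\frac{193858765}{1582564}} \cdot \frac{2235}{1258} + 17013 = \left(- \frac{1539}{1258}\right) \frac{1582564}{193858765} \cdot \frac{2235}{1258} + 17013 = - \frac{687933}{38771753} + 17013 = \frac{659623145856}{38771753}$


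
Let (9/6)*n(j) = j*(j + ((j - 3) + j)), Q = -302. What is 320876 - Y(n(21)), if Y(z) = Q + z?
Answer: 320338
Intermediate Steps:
n(j) = 2*j*(-3 + 3*j)/3 (n(j) = 2*(j*(j + ((j - 3) + j)))/3 = 2*(j*(j + ((-3 + j) + j)))/3 = 2*(j*(j + (-3 + 2*j)))/3 = 2*(j*(-3 + 3*j))/3 = 2*j*(-3 + 3*j)/3)
Y(z) = -302 + z
320876 - Y(n(21)) = 320876 - (-302 + 2*21*(-1 + 21)) = 320876 - (-302 + 2*21*20) = 320876 - (-302 + 840) = 320876 - 1*538 = 320876 - 538 = 320338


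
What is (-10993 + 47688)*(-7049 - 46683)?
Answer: -1971695740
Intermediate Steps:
(-10993 + 47688)*(-7049 - 46683) = 36695*(-53732) = -1971695740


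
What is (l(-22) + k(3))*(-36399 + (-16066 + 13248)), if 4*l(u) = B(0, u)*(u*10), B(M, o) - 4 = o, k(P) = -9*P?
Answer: -37765971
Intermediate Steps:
B(M, o) = 4 + o
l(u) = 5*u*(4 + u)/2 (l(u) = ((4 + u)*(u*10))/4 = ((4 + u)*(10*u))/4 = (10*u*(4 + u))/4 = 5*u*(4 + u)/2)
(l(-22) + k(3))*(-36399 + (-16066 + 13248)) = ((5/2)*(-22)*(4 - 22) - 9*3)*(-36399 + (-16066 + 13248)) = ((5/2)*(-22)*(-18) - 27)*(-36399 - 2818) = (990 - 27)*(-39217) = 963*(-39217) = -37765971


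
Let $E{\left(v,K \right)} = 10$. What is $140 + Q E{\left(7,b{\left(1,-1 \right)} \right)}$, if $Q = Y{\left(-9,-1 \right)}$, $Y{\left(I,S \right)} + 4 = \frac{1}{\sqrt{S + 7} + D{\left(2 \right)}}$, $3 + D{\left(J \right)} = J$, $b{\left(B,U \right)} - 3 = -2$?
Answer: $102 + 2 \sqrt{6} \approx 106.9$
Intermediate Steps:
$b{\left(B,U \right)} = 1$ ($b{\left(B,U \right)} = 3 - 2 = 1$)
$D{\left(J \right)} = -3 + J$
$Y{\left(I,S \right)} = -4 + \frac{1}{-1 + \sqrt{7 + S}}$ ($Y{\left(I,S \right)} = -4 + \frac{1}{\sqrt{S + 7} + \left(-3 + 2\right)} = -4 + \frac{1}{\sqrt{7 + S} - 1} = -4 + \frac{1}{-1 + \sqrt{7 + S}}$)
$Q = \frac{5 - 4 \sqrt{6}}{-1 + \sqrt{6}}$ ($Q = \frac{5 - 4 \sqrt{7 - 1}}{-1 + \sqrt{7 - 1}} = \frac{5 - 4 \sqrt{6}}{-1 + \sqrt{6}} \approx -3.3101$)
$140 + Q E{\left(7,b{\left(1,-1 \right)} \right)} = 140 + \left(- \frac{19}{5} + \frac{\sqrt{6}}{5}\right) 10 = 140 - \left(38 - 2 \sqrt{6}\right) = 102 + 2 \sqrt{6}$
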